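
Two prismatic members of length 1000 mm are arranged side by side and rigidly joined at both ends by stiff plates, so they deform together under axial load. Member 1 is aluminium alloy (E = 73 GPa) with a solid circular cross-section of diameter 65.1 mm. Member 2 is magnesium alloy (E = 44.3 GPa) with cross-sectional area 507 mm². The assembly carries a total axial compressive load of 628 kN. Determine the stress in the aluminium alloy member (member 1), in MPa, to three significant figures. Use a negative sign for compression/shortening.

A_1 = 3329 mm².
Equal strain + equilibrium ⇒ each member carries load in proportion to AE: A₁E₁ = 243000000 N, A₂E₂ = 22460000 N, ΣAE = 265400000 N.
σ₁ = P·E₁/ΣAE = -628000·73000/265400000 = -172.7 MPa.

-173 MPa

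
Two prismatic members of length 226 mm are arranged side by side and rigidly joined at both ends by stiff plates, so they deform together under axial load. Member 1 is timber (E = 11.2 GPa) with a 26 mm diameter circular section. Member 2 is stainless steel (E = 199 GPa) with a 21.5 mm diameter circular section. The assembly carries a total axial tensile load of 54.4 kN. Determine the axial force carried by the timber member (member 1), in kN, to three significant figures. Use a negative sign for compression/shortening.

A_1 = 530.9 mm².
A_2 = 363.1 mm².
Equal strain + equilibrium ⇒ each member carries load in proportion to AE: A₁E₁ = 5946000 N, A₂E₂ = 72250000 N, ΣAE = 78190000 N.
F₁ = P·A₁E₁/ΣAE = 54400·5946000/78190000 = 4137 N.

4.14 kN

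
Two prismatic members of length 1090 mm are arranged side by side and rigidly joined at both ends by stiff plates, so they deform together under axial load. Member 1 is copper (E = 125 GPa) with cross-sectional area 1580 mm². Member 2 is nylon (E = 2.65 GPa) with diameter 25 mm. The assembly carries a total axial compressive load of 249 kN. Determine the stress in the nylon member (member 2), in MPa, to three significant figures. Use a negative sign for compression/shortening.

-3.32 MPa

A_2 = 490.9 mm².
Equal strain + equilibrium ⇒ each member carries load in proportion to AE: A₁E₁ = 197500000 N, A₂E₂ = 1301000 N, ΣAE = 198800000 N.
σ₂ = P·E₂/ΣAE = -249000·2650/198800000 = -3.319 MPa.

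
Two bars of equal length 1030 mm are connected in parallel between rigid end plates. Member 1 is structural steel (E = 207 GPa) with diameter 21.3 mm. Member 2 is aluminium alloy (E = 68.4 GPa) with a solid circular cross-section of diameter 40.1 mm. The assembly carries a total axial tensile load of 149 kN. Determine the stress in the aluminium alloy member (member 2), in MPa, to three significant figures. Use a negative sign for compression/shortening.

A_1 = 356.3 mm².
A_2 = 1263 mm².
Equal strain + equilibrium ⇒ each member carries load in proportion to AE: A₁E₁ = 73760000 N, A₂E₂ = 86380000 N, ΣAE = 160100000 N.
σ₂ = P·E₂/ΣAE = 149000·68400/160100000 = 63.64 MPa.

63.6 MPa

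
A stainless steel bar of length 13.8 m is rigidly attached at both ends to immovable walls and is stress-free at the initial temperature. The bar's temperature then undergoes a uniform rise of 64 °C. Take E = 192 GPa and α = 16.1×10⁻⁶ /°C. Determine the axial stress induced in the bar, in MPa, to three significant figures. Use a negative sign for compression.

-198 MPa

Free thermal expansion αLΔT = 16.1e-6 · 13800 · 64 = 14.22 mm.
The walls impose strain ε = −(14.22)/13800 = -1.0304e-03; σ = Eε = 192000 · -1.0304e-03 = -197.8 MPa.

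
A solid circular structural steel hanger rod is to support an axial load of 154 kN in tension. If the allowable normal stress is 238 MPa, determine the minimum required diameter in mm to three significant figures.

28.7 mm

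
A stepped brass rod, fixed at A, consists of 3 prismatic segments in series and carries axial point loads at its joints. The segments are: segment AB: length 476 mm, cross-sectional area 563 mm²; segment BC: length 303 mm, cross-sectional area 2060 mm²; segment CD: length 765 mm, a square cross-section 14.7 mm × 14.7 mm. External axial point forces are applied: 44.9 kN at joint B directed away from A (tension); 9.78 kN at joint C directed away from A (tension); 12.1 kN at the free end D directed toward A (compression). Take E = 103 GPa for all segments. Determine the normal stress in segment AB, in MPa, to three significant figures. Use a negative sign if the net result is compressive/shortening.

Internal axial forces (sectioning from the free end, tension +): N_CD = -12.1 kN, N_BC = -2.32 kN, N_AB = 42.58 kN.
σ_AB = N_AB/A_AB = 42580/563 = 75.63 MPa.

75.6 MPa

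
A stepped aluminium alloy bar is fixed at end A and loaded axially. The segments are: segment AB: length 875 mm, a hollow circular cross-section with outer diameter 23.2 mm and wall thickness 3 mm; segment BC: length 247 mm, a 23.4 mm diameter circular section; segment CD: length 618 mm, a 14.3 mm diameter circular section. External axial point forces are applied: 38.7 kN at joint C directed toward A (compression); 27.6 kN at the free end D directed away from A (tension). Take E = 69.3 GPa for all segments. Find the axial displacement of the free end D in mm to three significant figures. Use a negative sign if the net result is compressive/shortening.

0.704 mm

Internal axial forces (sectioning from the free end, tension +): N_CD = 27.6 kN, N_BC = -11.1 kN, N_AB = -11.1 kN.
A_AB = 190.4 mm².
A_BC = 430.1 mm².
A_CD = 160.6 mm².
δ_AB = -11100·875/(190.4·69300) = -0.7362 mm
δ_BC = -11100·247/(430.1·69300) = -0.092 mm
δ_CD = 27600·618/(160.6·69300) = 1.533 mm
δ = Σδ_i = 0.7043 mm.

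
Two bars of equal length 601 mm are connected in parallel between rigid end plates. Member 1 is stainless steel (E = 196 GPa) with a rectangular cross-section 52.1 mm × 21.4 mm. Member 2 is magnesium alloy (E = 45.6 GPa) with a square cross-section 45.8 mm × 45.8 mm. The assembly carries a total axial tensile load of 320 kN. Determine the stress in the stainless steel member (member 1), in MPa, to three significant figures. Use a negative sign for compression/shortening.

200 MPa

A_1 = 1115 mm².
A_2 = 2098 mm².
Equal strain + equilibrium ⇒ each member carries load in proportion to AE: A₁E₁ = 218500000 N, A₂E₂ = 95650000 N, ΣAE = 314200000 N.
σ₁ = P·E₁/ΣAE = 320000·196000/314200000 = 199.6 MPa.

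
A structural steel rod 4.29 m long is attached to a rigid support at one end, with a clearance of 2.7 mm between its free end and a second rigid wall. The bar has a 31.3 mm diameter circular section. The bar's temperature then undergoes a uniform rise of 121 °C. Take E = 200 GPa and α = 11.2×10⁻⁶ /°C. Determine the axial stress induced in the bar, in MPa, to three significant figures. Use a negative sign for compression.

Free thermal expansion αLΔT = 11.2e-6 · 4290 · 121 = 5.814 mm.
The walls engage after the gap closes; constrained expansion = 5.814 − 2.7 = 3.114 mm.
The walls impose strain ε = −(3.114)/4290 = -7.2583e-04; σ = Eε = 200000 · -7.2583e-04 = -145.2 MPa.

-145 MPa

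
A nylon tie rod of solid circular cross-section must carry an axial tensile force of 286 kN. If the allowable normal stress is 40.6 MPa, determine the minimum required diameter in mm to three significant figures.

Required area A ≥ P/σ_allow = 286000/40.6 = 7044 mm².
For a solid circular section, d ≥ √(4A/π) = 94.71 mm.

94.7 mm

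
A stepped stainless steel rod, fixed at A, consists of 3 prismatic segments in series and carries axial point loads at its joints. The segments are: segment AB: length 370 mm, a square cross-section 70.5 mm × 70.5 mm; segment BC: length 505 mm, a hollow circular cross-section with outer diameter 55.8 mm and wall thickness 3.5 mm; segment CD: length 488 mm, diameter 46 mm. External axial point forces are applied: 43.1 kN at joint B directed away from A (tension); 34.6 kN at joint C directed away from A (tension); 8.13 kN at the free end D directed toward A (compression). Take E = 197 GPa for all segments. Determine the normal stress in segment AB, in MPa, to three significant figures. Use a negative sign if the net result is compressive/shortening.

14.0 MPa

Internal axial forces (sectioning from the free end, tension +): N_CD = -8.13 kN, N_BC = 26.47 kN, N_AB = 69.57 kN.
A_AB = 4970 mm².
σ_AB = N_AB/A_AB = 69570/4970 = 14 MPa.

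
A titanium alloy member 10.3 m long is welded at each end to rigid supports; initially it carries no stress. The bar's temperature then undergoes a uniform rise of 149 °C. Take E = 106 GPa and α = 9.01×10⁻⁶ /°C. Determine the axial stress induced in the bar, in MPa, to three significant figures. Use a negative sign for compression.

-142 MPa

Free thermal expansion αLΔT = 9.01e-6 · 10300 · 149 = 13.83 mm.
The walls impose strain ε = −(13.83)/10300 = -1.3425e-03; σ = Eε = 106000 · -1.3425e-03 = -142.3 MPa.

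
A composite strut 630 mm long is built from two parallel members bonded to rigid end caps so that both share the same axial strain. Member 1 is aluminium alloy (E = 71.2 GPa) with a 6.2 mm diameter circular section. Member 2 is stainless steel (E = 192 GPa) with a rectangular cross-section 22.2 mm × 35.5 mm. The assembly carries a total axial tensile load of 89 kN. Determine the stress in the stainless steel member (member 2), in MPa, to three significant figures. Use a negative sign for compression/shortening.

111 MPa

A_1 = 30.19 mm².
A_2 = 788.1 mm².
Equal strain + equilibrium ⇒ each member carries load in proportion to AE: A₁E₁ = 2150000 N, A₂E₂ = 151300000 N, ΣAE = 153500000 N.
σ₂ = P·E₂/ΣAE = 89000·192000/153500000 = 111.3 MPa.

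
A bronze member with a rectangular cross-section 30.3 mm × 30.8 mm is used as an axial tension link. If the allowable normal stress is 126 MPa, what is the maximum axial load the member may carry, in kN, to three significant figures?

118 kN

A = 933.2 mm².
P_max = σ_allow · A = 126 · 933.2 = 117600 N = 117.6 kN.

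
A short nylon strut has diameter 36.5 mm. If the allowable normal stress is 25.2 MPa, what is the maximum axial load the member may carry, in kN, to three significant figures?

A = 1046 mm².
P_max = σ_allow · A = 25.2 · 1046 = 26370 N = 26.37 kN.

26.4 kN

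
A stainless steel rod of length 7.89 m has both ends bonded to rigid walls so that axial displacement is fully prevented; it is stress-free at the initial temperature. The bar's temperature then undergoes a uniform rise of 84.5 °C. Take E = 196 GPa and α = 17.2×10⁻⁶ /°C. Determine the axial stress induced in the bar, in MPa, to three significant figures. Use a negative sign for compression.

Free thermal expansion αLΔT = 17.2e-6 · 7890 · 84.5 = 11.47 mm.
The walls impose strain ε = −(11.47)/7890 = -1.4534e-03; σ = Eε = 196000 · -1.4534e-03 = -284.9 MPa.

-285 MPa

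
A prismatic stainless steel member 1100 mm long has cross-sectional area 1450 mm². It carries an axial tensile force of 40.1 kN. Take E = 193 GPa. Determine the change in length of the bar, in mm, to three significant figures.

0.158 mm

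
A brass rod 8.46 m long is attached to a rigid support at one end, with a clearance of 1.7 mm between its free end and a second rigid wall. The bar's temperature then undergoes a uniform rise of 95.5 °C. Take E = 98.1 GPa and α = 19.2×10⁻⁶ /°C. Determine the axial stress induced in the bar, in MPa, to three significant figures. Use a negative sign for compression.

-160 MPa

Free thermal expansion αLΔT = 19.2e-6 · 8460 · 95.5 = 15.51 mm.
The walls engage after the gap closes; constrained expansion = 15.51 − 1.7 = 13.81 mm.
The walls impose strain ε = −(13.81)/8460 = -1.6327e-03; σ = Eε = 98100 · -1.6327e-03 = -160.2 MPa.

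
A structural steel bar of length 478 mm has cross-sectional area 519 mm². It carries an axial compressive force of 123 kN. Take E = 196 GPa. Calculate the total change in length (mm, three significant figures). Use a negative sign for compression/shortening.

-0.578 mm

δ_mech = NL/(AE) = -123000·478/(519·196000) = -0.578 mm.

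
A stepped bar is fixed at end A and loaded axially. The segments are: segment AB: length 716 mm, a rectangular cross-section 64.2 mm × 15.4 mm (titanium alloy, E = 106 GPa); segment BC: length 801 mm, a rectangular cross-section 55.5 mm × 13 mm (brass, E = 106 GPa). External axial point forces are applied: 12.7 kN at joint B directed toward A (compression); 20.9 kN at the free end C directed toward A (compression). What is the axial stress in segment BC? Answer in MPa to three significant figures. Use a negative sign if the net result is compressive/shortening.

-29.0 MPa

Internal axial forces (sectioning from the free end, tension +): N_BC = -20.9 kN, N_AB = -33.6 kN.
A_BC = 721.5 mm².
σ_BC = N_BC/A_BC = -20900/721.5 = -28.97 MPa.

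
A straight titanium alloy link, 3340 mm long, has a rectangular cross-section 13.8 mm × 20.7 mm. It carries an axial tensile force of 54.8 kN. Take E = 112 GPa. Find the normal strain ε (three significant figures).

A = 285.7 mm².
σ = N/A = 191.8 MPa; ε = σ/E = 191.8/112000 = 1.713e-03.

0.00171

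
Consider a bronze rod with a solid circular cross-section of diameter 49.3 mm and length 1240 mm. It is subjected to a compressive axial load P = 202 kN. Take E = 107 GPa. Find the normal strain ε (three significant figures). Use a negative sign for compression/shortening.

-9.89e-04

A = 1909 mm².
σ = N/A = -105.8 MPa; ε = σ/E = -105.8/107000 = -9.890e-04.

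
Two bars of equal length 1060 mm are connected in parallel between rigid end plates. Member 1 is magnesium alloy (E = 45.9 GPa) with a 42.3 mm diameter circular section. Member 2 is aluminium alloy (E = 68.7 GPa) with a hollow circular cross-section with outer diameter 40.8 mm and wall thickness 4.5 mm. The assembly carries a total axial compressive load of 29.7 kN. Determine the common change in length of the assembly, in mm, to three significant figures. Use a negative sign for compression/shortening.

-0.316 mm

A_1 = 1405 mm².
A_2 = 513.2 mm².
Equal strain + equilibrium ⇒ each member carries load in proportion to AE: A₁E₁ = 64500000 N, A₂E₂ = 35260000 N, ΣAE = 99760000 N.
δ = PL/ΣAE = -29700·1060/99760000 = -0.3156 mm.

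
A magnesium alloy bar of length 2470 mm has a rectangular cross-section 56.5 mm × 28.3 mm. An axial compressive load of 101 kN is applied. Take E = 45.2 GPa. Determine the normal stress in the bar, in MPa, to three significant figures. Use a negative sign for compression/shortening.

-63.2 MPa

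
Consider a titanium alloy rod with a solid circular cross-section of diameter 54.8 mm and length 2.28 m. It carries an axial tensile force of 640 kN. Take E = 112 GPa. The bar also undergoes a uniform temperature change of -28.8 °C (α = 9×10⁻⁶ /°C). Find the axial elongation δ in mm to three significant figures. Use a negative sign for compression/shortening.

4.93 mm

A = 2359 mm².
δ_mech = NL/(AE) = 640000·2280/(2359·112000) = 5.524 mm.
δ_thermal = αLΔT = 9e-6·2280·-28.8 = -0.591 mm.
δ = δ_mech + δ_thermal = 4.933 mm.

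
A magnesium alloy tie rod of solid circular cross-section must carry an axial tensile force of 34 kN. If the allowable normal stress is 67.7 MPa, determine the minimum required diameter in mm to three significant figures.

Required area A ≥ P/σ_allow = 34000/67.7 = 502.2 mm².
For a solid circular section, d ≥ √(4A/π) = 25.29 mm.

25.3 mm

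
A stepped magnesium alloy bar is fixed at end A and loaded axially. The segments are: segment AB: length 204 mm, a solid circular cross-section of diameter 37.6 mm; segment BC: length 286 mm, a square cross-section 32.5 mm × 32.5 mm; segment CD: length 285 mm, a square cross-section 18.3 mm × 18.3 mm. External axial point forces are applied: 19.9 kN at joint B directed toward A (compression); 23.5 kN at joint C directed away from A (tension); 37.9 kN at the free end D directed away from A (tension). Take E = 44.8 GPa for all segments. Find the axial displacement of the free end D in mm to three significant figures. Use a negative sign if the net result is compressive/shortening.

Internal axial forces (sectioning from the free end, tension +): N_CD = 37.9 kN, N_BC = 61.4 kN, N_AB = 41.5 kN.
A_AB = 1110 mm².
A_BC = 1056 mm².
A_CD = 334.9 mm².
δ_AB = 41500·204/(1110·44800) = 0.1702 mm
δ_BC = 61400·286/(1056·44800) = 0.3711 mm
δ_CD = 37900·285/(334.9·44800) = 0.72 mm
δ = Σδ_i = 1.261 mm.

1.26 mm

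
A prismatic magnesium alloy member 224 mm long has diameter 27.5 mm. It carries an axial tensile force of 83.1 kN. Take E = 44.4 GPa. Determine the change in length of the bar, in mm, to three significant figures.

A = 594 mm².
δ_mech = NL/(AE) = 83100·224/(594·44400) = 0.7058 mm.

0.706 mm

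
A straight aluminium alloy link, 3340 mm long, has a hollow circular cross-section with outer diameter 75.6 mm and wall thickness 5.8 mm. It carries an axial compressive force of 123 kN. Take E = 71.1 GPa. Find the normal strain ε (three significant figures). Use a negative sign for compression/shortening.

-0.00136

A = 1272 mm².
σ = N/A = -96.71 MPa; ε = σ/E = -96.71/71100 = -1.360e-03.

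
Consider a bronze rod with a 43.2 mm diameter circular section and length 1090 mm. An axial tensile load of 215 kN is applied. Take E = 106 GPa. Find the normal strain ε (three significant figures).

0.00138

A = 1466 mm².
σ = N/A = 146.7 MPa; ε = σ/E = 146.7/106000 = 1.384e-03.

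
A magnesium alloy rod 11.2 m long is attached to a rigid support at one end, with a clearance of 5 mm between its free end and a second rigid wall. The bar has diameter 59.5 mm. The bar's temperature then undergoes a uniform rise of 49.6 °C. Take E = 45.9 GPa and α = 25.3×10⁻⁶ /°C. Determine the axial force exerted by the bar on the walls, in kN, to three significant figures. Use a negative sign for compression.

Free thermal expansion αLΔT = 25.3e-6 · 11200 · 49.6 = 14.05 mm.
The walls engage after the gap closes; constrained expansion = 14.05 − 5 = 9.055 mm.
The walls impose strain ε = −(9.055)/11200 = -8.0845e-04; σ = Eε = 45900 · -8.0845e-04 = -37.11 MPa.
Wall reaction R = σ·A = -37.11·2781 = -103200 N = -103.2 kN.

-103 kN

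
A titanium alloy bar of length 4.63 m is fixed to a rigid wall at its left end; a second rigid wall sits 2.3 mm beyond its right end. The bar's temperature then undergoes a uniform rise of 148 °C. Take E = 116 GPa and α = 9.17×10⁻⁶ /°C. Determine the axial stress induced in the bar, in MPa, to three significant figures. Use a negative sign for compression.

-99.8 MPa

Free thermal expansion αLΔT = 9.17e-6 · 4630 · 148 = 6.284 mm.
The walls engage after the gap closes; constrained expansion = 6.284 − 2.3 = 3.984 mm.
The walls impose strain ε = −(3.984)/4630 = -8.6040e-04; σ = Eε = 116000 · -8.6040e-04 = -99.81 MPa.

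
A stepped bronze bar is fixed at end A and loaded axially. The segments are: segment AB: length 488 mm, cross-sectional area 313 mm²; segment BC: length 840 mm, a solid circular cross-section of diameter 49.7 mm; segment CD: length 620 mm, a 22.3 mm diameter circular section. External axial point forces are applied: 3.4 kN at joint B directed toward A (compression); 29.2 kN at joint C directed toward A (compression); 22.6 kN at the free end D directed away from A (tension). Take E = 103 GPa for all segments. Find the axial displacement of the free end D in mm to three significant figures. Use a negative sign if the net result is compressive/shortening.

0.169 mm

Internal axial forces (sectioning from the free end, tension +): N_CD = 22.6 kN, N_BC = -6.6 kN, N_AB = -10 kN.
A_BC = 1940 mm².
A_CD = 390.6 mm².
δ_AB = -10000·488/(313·103000) = -0.1514 mm
δ_BC = -6600·840/(1940·103000) = -0.02774 mm
δ_CD = 22600·620/(390.6·103000) = 0.3483 mm
δ = Σδ_i = 0.1692 mm.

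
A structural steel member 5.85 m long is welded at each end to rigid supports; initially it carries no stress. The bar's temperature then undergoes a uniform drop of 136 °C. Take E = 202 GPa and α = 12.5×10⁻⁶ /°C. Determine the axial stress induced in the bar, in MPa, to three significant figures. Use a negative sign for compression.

Free thermal expansion αLΔT = 12.5e-6 · 5850 · -136 = -9.945 mm.
The walls impose strain ε = −(-9.945)/5850 = 1.7000e-03; σ = Eε = 202000 · 1.7000e-03 = 343.4 MPa.

343 MPa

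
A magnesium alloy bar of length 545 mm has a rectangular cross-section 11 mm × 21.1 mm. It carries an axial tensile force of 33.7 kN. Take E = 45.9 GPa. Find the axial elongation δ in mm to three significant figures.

1.72 mm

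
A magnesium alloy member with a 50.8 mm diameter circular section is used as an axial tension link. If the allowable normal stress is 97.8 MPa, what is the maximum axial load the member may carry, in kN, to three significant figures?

A = 2027 mm².
P_max = σ_allow · A = 97.8 · 2027 = 198200 N = 198.2 kN.

198 kN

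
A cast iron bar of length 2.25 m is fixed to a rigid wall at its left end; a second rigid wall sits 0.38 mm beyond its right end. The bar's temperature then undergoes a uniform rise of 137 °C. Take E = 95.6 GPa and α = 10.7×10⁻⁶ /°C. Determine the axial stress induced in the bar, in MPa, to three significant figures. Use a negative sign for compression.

Free thermal expansion αLΔT = 10.7e-6 · 2250 · 137 = 3.298 mm.
The walls engage after the gap closes; constrained expansion = 3.298 − 0.38 = 2.918 mm.
The walls impose strain ε = −(2.918)/2250 = -1.2970e-03; σ = Eε = 95600 · -1.2970e-03 = -124 MPa.

-124 MPa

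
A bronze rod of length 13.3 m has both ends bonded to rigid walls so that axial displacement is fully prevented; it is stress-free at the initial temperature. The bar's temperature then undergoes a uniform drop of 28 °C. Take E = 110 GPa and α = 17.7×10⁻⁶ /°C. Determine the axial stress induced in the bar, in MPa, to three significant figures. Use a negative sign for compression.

54.5 MPa

Free thermal expansion αLΔT = 17.7e-6 · 13300 · -28 = -6.591 mm.
The walls impose strain ε = −(-6.591)/13300 = 4.9560e-04; σ = Eε = 110000 · 4.9560e-04 = 54.52 MPa.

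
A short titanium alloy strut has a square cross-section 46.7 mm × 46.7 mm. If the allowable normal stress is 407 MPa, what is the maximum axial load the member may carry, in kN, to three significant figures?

A = 2181 mm².
P_max = σ_allow · A = 407 · 2181 = 887600 N = 887.6 kN.

888 kN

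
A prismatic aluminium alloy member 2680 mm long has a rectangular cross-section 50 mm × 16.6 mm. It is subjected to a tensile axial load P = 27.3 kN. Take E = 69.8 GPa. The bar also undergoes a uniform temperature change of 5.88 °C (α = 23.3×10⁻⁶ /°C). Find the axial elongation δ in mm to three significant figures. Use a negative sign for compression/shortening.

1.63 mm

A = 830 mm².
δ_mech = NL/(AE) = 27300·2680/(830·69800) = 1.263 mm.
δ_thermal = αLΔT = 23.3e-6·2680·5.88 = 0.3672 mm.
δ = δ_mech + δ_thermal = 1.63 mm.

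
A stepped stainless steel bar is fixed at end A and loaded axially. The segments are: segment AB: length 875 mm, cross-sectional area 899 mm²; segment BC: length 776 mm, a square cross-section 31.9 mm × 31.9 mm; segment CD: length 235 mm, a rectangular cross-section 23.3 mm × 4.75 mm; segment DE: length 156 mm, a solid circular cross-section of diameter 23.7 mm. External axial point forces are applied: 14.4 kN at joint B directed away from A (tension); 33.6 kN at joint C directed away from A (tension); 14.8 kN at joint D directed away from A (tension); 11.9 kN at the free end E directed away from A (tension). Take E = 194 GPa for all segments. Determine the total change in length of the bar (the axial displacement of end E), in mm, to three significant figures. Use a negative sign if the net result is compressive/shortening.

Internal axial forces (sectioning from the free end, tension +): N_DE = 11.9 kN, N_CD = 26.7 kN, N_BC = 60.3 kN, N_AB = 74.7 kN.
A_BC = 1018 mm².
A_CD = 110.7 mm².
A_DE = 441.2 mm².
δ_AB = 74700·875/(899·194000) = 0.3748 mm
δ_BC = 60300·776/(1018·194000) = 0.237 mm
δ_CD = 26700·235/(110.7·194000) = 0.2922 mm
δ_DE = 11900·156/(441.2·194000) = 0.02169 mm
δ = Σδ_i = 0.9257 mm.

0.926 mm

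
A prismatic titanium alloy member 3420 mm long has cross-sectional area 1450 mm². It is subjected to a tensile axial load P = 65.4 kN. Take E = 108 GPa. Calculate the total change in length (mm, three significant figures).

1.43 mm

δ_mech = NL/(AE) = 65400·3420/(1450·108000) = 1.428 mm.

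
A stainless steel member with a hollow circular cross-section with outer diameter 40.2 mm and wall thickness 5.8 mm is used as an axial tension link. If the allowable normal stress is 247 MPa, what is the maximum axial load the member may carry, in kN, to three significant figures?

A = 626.8 mm².
P_max = σ_allow · A = 247 · 626.8 = 154800 N = 154.8 kN.

155 kN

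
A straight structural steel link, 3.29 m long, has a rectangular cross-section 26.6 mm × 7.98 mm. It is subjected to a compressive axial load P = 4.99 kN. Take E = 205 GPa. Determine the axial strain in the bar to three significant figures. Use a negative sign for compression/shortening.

-1.15e-04

A = 212.3 mm².
σ = N/A = -23.51 MPa; ε = σ/E = -23.51/205000 = -1.147e-04.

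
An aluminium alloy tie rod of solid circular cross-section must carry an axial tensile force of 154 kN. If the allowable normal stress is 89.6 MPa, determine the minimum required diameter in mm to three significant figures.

46.8 mm

Required area A ≥ P/σ_allow = 154000/89.6 = 1719 mm².
For a solid circular section, d ≥ √(4A/π) = 46.78 mm.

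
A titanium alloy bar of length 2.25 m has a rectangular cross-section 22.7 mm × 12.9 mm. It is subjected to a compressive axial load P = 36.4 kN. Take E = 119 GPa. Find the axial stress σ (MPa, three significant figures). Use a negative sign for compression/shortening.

A = 292.8 mm².
σ = N/A = -36400/292.8 = -124.3 MPa.

-124 MPa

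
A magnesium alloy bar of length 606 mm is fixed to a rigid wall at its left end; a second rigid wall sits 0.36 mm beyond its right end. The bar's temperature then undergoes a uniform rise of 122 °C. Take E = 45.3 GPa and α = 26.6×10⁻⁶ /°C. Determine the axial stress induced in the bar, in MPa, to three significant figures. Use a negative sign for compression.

Free thermal expansion αLΔT = 26.6e-6 · 606 · 122 = 1.967 mm.
The walls engage after the gap closes; constrained expansion = 1.967 − 0.36 = 1.607 mm.
The walls impose strain ε = −(1.607)/606 = -2.6511e-03; σ = Eε = 45300 · -2.6511e-03 = -120.1 MPa.

-120 MPa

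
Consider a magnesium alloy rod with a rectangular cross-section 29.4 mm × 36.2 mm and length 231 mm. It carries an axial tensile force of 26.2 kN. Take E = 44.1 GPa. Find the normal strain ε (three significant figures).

A = 1064 mm².
σ = N/A = 24.62 MPa; ε = σ/E = 24.62/44100 = 5.582e-04.

5.58e-04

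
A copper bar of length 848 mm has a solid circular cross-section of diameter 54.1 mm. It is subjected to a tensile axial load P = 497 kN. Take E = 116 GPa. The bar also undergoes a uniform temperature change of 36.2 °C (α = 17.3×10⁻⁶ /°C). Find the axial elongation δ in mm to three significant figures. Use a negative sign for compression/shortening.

A = 2299 mm².
δ_mech = NL/(AE) = 497000·848/(2299·116000) = 1.581 mm.
δ_thermal = αLΔT = 17.3e-6·848·36.2 = 0.5311 mm.
δ = δ_mech + δ_thermal = 2.112 mm.

2.11 mm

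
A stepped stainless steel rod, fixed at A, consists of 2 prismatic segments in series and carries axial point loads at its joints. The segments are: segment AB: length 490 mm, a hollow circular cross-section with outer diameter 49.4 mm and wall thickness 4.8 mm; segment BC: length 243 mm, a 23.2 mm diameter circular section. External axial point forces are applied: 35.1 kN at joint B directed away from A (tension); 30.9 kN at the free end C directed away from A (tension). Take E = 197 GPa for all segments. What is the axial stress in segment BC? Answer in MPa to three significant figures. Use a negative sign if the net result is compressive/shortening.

73.1 MPa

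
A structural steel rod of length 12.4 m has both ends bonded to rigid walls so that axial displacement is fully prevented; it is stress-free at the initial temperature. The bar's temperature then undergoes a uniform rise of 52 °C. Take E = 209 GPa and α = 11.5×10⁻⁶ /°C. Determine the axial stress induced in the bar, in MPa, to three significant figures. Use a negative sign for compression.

-125 MPa

Free thermal expansion αLΔT = 11.5e-6 · 12400 · 52 = 7.415 mm.
The walls impose strain ε = −(7.415)/12400 = -5.9800e-04; σ = Eε = 209000 · -5.9800e-04 = -125 MPa.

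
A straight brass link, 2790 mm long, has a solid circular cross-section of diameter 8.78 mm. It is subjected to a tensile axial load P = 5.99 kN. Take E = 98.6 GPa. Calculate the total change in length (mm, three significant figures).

A = 60.55 mm².
δ_mech = NL/(AE) = 5990·2790/(60.55·98600) = 2.799 mm.

2.80 mm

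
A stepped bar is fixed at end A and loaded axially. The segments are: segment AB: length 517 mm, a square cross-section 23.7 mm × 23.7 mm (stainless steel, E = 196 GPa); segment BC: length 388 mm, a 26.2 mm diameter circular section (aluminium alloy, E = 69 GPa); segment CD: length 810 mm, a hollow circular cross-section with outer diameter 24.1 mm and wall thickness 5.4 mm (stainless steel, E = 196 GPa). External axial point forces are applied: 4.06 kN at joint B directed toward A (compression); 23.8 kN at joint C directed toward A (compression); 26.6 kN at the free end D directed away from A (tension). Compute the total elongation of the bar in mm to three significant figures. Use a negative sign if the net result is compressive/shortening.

0.370 mm

Internal axial forces (sectioning from the free end, tension +): N_CD = 26.6 kN, N_BC = 2.8 kN, N_AB = -1.26 kN.
A_AB = 561.7 mm².
A_BC = 539.1 mm².
A_CD = 317.2 mm².
δ_AB = -1260·517/(561.7·196000) = -0.005917 mm
δ_BC = 2800·388/(539.1·69000) = 0.0292 mm
δ_CD = 26600·810/(317.2·196000) = 0.3465 mm
δ = Σδ_i = 0.3698 mm.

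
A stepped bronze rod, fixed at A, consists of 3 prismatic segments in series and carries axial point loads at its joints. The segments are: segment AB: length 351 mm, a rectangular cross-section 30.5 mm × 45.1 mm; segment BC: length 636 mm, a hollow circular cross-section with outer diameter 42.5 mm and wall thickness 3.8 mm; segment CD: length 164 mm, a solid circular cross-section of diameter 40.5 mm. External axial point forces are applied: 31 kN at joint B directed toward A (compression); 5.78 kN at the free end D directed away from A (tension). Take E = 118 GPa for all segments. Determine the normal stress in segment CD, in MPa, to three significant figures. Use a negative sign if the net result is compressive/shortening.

Internal axial forces (sectioning from the free end, tension +): N_CD = 5.78 kN, N_BC = 5.78 kN, N_AB = -25.22 kN.
A_CD = 1288 mm².
σ_CD = N_CD/A_CD = 5780/1288 = 4.487 MPa.

4.49 MPa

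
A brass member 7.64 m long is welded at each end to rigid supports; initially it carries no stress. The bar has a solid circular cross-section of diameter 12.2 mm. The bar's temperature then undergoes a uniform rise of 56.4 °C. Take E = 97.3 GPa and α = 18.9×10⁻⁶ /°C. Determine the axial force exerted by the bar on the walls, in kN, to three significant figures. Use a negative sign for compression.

Free thermal expansion αLΔT = 18.9e-6 · 7640 · 56.4 = 8.144 mm.
The walls impose strain ε = −(8.144)/7640 = -1.0660e-03; σ = Eε = 97300 · -1.0660e-03 = -103.7 MPa.
Wall reaction R = σ·A = -103.7·116.9 = -12120 N = -12.12 kN.

-12.1 kN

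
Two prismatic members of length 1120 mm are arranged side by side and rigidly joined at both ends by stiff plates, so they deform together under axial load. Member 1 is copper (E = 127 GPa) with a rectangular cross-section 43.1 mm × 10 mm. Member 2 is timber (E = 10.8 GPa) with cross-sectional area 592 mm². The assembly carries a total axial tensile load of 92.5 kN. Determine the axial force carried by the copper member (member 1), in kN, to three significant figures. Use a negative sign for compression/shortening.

A_1 = 431 mm².
Equal strain + equilibrium ⇒ each member carries load in proportion to AE: A₁E₁ = 54740000 N, A₂E₂ = 6394000 N, ΣAE = 61130000 N.
F₁ = P·A₁E₁/ΣAE = 92500·54740000/61130000 = 82830 N.

82.8 kN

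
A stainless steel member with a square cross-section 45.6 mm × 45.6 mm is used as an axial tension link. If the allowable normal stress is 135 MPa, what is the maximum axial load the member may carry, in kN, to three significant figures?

A = 2079 mm².
P_max = σ_allow · A = 135 · 2079 = 280700 N = 280.7 kN.

281 kN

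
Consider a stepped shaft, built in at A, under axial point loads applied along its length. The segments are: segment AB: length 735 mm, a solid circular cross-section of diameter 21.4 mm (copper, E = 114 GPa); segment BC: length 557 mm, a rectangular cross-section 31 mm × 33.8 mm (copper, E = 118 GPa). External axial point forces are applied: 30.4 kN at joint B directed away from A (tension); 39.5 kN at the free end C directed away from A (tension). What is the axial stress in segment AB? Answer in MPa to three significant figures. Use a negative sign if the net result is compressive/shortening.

Internal axial forces (sectioning from the free end, tension +): N_BC = 39.5 kN, N_AB = 69.9 kN.
A_AB = 359.7 mm².
σ_AB = N_AB/A_AB = 69900/359.7 = 194.3 MPa.

194 MPa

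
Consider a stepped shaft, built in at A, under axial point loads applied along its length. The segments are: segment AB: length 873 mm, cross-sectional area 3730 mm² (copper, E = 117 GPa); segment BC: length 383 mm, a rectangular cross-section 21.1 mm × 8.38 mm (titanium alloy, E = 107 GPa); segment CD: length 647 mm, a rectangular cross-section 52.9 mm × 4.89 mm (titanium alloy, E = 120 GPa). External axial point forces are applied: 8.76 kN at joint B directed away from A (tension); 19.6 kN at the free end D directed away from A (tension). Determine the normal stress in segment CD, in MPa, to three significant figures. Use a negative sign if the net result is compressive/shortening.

Internal axial forces (sectioning from the free end, tension +): N_CD = 19.6 kN, N_BC = 19.6 kN, N_AB = 28.36 kN.
A_CD = 258.7 mm².
σ_CD = N_CD/A_CD = 19600/258.7 = 75.77 MPa.

75.8 MPa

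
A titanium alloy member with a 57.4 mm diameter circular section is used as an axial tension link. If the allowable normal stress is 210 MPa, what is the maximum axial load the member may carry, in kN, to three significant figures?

543 kN

A = 2588 mm².
P_max = σ_allow · A = 210 · 2588 = 543400 N = 543.4 kN.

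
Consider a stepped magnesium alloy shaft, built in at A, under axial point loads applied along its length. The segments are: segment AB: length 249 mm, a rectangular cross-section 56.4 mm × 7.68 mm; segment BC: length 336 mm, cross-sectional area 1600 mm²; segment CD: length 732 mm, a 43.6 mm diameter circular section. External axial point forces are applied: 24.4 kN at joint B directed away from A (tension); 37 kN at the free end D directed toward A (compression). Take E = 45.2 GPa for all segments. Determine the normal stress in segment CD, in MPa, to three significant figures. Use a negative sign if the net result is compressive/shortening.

-24.8 MPa

Internal axial forces (sectioning from the free end, tension +): N_CD = -37 kN, N_BC = -37 kN, N_AB = -12.6 kN.
A_CD = 1493 mm².
σ_CD = N_CD/A_CD = -37000/1493 = -24.78 MPa.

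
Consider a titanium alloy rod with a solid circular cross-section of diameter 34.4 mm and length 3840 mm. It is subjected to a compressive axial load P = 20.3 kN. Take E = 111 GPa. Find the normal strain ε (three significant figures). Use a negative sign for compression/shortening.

-1.97e-04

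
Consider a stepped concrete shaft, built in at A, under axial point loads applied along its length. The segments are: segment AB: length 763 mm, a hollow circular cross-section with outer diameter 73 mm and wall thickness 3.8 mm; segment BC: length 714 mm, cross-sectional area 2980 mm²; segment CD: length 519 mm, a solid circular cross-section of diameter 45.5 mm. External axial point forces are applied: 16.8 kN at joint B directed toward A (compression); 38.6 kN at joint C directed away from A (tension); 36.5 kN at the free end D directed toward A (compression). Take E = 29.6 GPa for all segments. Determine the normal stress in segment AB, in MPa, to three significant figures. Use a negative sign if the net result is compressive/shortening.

-17.8 MPa

Internal axial forces (sectioning from the free end, tension +): N_CD = -36.5 kN, N_BC = 2.1 kN, N_AB = -14.7 kN.
A_AB = 826.1 mm².
σ_AB = N_AB/A_AB = -14700/826.1 = -17.79 MPa.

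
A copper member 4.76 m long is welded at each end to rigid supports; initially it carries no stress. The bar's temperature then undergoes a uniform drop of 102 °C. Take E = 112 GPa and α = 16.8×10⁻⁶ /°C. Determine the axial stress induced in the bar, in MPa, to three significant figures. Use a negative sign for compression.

192 MPa

Free thermal expansion αLΔT = 16.8e-6 · 4760 · -102 = -8.157 mm.
The walls impose strain ε = −(-8.157)/4760 = 1.7136e-03; σ = Eε = 112000 · 1.7136e-03 = 191.9 MPa.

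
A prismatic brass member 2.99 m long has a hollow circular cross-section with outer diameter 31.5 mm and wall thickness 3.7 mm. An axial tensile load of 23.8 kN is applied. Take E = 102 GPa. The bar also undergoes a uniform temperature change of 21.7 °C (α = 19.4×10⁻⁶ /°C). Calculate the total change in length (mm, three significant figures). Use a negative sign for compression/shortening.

A = 323.1 mm².
δ_mech = NL/(AE) = 23800·2990/(323.1·102000) = 2.159 mm.
δ_thermal = αLΔT = 19.4e-6·2990·21.7 = 1.259 mm.
δ = δ_mech + δ_thermal = 3.418 mm.

3.42 mm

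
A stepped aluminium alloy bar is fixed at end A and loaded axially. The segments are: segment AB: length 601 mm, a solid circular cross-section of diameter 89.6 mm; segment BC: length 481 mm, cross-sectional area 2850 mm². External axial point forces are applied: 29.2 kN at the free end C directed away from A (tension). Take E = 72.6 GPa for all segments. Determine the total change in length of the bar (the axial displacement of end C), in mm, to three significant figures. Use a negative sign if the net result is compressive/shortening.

Internal axial forces (sectioning from the free end, tension +): N_BC = 29.2 kN, N_AB = 29.2 kN.
A_AB = 6305 mm².
δ_AB = 29200·601/(6305·72600) = 0.03834 mm
δ_BC = 29200·481/(2850·72600) = 0.06788 mm
δ = Σδ_i = 0.1062 mm.

0.106 mm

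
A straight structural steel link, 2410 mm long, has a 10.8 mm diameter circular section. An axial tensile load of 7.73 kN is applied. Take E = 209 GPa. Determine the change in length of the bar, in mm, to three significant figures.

0.973 mm

A = 91.61 mm².
δ_mech = NL/(AE) = 7730·2410/(91.61·209000) = 0.973 mm.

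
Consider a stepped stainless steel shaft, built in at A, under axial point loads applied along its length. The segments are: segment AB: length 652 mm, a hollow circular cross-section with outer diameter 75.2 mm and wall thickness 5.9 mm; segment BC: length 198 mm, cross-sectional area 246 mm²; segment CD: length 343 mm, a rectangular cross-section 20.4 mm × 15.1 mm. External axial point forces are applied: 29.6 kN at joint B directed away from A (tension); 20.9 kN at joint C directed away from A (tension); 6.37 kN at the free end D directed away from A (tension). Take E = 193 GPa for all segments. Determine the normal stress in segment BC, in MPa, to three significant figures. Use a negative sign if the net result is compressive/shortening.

111 MPa

Internal axial forces (sectioning from the free end, tension +): N_CD = 6.37 kN, N_BC = 27.27 kN, N_AB = 56.87 kN.
σ_BC = N_BC/A_BC = 27270/246 = 110.9 MPa.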